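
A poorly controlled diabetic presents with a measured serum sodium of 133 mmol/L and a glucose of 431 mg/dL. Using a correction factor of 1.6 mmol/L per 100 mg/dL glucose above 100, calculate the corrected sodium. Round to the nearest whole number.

138 mmol/L

Corrected Na = measured Na + 1.6 · (glucose − 100)/100
= 133 + 1.6 · (431 − 100)/100
= 133 + 5.3
= 138.3 mmol/L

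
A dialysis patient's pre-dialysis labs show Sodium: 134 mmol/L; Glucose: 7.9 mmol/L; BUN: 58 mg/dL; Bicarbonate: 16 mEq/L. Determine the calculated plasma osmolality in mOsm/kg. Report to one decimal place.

296.6 mOsm/kg

Calculated osmolality = 2·Na + glucose + BUN/2.8
= 2·134 + 7.9 + 58/2.8
= 268 + 7.90 + 20.71
= 296.61 mOsm/kg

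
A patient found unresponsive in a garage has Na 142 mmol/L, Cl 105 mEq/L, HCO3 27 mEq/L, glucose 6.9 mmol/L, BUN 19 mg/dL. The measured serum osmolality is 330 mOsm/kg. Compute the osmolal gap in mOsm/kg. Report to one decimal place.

Calculated osmolality = 2·Na + glucose + BUN/2.8
= 2·142 + 6.9 + 19/2.8
= 284 + 6.90 + 6.79
= 297.69 mOsm/kg ≈ 297.7 mOsm/kg
Osmolar gap = measured − calculated = 330 − 297.7 = 32.3 mOsm/kg

32.3 mOsm/kg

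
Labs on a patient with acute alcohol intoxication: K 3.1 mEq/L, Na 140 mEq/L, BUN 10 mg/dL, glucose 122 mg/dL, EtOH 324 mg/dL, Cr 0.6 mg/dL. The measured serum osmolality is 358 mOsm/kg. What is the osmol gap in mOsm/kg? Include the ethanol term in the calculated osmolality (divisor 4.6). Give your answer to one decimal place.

Calculated osmolality = 2·Na + glucose/18 + BUN/2.8 + ethanol/4.6
= 2·140 + 122/18 + 10/2.8 + 324/4.6
= 280 + 6.78 + 3.57 + 70.43
= 360.78 mOsm/kg ≈ 360.8 mOsm/kg
Osmolar gap = measured − calculated = 358 − 360.8 = -2.8 mOsm/kg

-2.8 mOsm/kg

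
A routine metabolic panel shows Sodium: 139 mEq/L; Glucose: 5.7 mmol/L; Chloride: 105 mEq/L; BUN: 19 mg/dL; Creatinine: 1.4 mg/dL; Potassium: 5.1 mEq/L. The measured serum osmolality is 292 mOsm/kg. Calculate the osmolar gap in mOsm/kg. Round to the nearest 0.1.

1.5 mOsm/kg

Calculated osmolality = 2·Na + glucose + BUN/2.8
= 2·139 + 5.7 + 19/2.8
= 278 + 5.70 + 6.79
= 290.49 mOsm/kg ≈ 290.5 mOsm/kg
Osmolar gap = measured − calculated = 292 − 290.5 = 1.5 mOsm/kg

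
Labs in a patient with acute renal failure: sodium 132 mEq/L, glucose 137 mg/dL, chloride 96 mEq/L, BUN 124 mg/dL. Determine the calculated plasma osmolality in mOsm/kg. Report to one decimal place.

315.9 mOsm/kg

Calculated osmolality = 2·Na + glucose/18 + BUN/2.8
= 2·132 + 137/18 + 124/2.8
= 264 + 7.61 + 44.29
= 315.9 mOsm/kg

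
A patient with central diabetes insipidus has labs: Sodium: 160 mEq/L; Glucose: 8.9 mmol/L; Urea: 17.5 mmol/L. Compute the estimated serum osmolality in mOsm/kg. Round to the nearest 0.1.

Calculated osmolality = 2·Na + glucose + urea
= 2·160 + 8.9 + 17.5
= 320 + 8.90 + 17.50
= 346.4 mOsm/kg

346.4 mOsm/kg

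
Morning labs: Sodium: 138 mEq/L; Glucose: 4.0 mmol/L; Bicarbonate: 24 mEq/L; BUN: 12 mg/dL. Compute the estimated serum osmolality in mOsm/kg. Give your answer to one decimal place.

284.3 mOsm/kg

Calculated osmolality = 2·Na + glucose + BUN/2.8
= 2·138 + 4 + 12/2.8
= 276 + 4 + 4.29
= 284.29 mOsm/kg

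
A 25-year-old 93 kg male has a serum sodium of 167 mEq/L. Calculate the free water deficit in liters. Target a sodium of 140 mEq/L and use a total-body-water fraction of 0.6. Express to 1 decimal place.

TBW = 0.6 · 93 = 55.8 L
Free water deficit = TBW · (Na/140 − 1)
= 55.8 · (167/140 − 1)
= 55.8 · 0.1929
= 10.76 L

10.8 L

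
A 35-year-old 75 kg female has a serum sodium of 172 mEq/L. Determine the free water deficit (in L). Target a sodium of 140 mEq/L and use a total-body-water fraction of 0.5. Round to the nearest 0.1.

8.6 L

TBW = 0.5 · 75 = 37.5 L
Free water deficit = TBW · (Na/140 − 1)
= 37.5 · (172/140 − 1)
= 37.5 · 0.2286
= 8.57 L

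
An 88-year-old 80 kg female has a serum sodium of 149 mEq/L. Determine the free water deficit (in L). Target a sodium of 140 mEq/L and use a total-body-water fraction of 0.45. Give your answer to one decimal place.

2.3 L

TBW = 0.45 · 80 = 36 L
Free water deficit = TBW · (Na/140 − 1)
= 36 · (149/140 − 1)
= 36 · 0.0643
= 2.31 L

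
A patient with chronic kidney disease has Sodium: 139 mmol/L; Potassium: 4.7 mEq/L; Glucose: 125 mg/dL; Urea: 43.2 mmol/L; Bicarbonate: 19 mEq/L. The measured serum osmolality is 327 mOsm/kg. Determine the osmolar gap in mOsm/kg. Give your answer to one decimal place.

Calculated osmolality = 2·Na + glucose/18 + urea
= 2·139 + 125/18 + 43.2
= 278 + 6.94 + 43.20
= 328.14 mOsm/kg ≈ 328.1 mOsm/kg
Osmolar gap = measured − calculated = 327 − 328.1 = -1.1 mOsm/kg

-1.1 mOsm/kg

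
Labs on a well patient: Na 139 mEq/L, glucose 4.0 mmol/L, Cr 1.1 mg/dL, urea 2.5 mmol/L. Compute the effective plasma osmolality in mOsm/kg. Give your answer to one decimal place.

Effective osmolality excludes urea (freely permeant across cell membranes):
2·Na + glucose
= 2·139 + 4
= 278 + 4
= 282 mOsm/kg

282.0 mOsm/kg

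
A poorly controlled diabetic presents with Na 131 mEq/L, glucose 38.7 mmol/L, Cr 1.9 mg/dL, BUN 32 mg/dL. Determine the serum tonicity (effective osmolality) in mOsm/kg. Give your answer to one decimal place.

300.7 mOsm/kg

Effective osmolality excludes urea (freely permeant across cell membranes):
2·Na + glucose
= 2·131 + 38.7
= 262 + 38.7
= 300.7 mOsm/kg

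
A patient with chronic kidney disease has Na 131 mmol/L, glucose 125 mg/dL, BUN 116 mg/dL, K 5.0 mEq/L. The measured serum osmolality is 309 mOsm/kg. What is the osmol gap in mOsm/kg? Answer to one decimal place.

Calculated osmolality = 2·Na + glucose/18 + BUN/2.8
= 2·131 + 125/18 + 116/2.8
= 262 + 6.94 + 41.43
= 310.37 mOsm/kg ≈ 310.4 mOsm/kg
Osmolar gap = measured − calculated = 309 − 310.4 = -1.4 mOsm/kg

-1.4 mOsm/kg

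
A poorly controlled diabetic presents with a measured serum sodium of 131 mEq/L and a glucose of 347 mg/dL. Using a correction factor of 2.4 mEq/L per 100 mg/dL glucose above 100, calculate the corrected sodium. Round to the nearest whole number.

137 mEq/L

Corrected Na = measured Na + 2.4 · (glucose − 100)/100
= 131 + 2.4 · (347 − 100)/100
= 131 + 5.9
= 136.9 mEq/L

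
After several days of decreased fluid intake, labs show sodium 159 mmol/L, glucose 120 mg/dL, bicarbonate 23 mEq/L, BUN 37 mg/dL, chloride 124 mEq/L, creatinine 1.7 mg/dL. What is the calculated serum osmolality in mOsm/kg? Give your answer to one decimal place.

337.9 mOsm/kg

Calculated osmolality = 2·Na + glucose/18 + BUN/2.8
= 2·159 + 120/18 + 37/2.8
= 318 + 6.67 + 13.21
= 337.88 mOsm/kg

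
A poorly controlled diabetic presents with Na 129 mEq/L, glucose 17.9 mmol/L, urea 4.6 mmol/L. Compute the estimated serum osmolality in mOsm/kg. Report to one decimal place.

Calculated osmolality = 2·Na + glucose + urea
= 2·129 + 17.9 + 4.6
= 258 + 17.90 + 4.60
= 280.5 mOsm/kg

280.5 mOsm/kg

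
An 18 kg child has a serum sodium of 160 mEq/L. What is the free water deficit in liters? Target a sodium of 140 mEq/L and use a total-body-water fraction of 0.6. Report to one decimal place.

TBW = 0.6 · 18 = 10.8 L
Free water deficit = TBW · (Na/140 − 1)
= 10.8 · (160/140 − 1)
= 10.8 · 0.1429
= 1.54 L

1.5 L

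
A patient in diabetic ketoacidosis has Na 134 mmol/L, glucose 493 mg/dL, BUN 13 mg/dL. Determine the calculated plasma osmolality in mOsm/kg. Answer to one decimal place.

300.0 mOsm/kg

Calculated osmolality = 2·Na + glucose/18 + BUN/2.8
= 2·134 + 493/18 + 13/2.8
= 268 + 27.39 + 4.64
= 300.03 mOsm/kg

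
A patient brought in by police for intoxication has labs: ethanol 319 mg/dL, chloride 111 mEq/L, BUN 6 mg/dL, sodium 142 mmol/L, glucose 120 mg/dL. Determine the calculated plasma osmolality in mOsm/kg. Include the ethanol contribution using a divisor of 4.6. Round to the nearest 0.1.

Calculated osmolality = 2·Na + glucose/18 + BUN/2.8 + ethanol/4.6
= 2·142 + 120/18 + 6/2.8 + 319/4.6
= 284 + 6.67 + 2.14 + 69.35
= 362.16 mOsm/kg

362.2 mOsm/kg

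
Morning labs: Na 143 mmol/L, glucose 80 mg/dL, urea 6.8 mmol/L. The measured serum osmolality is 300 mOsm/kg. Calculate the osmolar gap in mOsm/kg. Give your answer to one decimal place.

2.8 mOsm/kg

Calculated osmolality = 2·Na + glucose/18 + urea
= 2·143 + 80/18 + 6.8
= 286 + 4.44 + 6.80
= 297.24 mOsm/kg ≈ 297.2 mOsm/kg
Osmolar gap = measured − calculated = 300 − 297.2 = 2.8 mOsm/kg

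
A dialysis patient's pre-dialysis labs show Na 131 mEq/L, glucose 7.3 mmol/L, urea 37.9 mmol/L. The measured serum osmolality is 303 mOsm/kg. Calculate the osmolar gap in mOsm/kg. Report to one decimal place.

Calculated osmolality = 2·Na + glucose + urea
= 2·131 + 7.3 + 37.9
= 262 + 7.30 + 37.90
= 307.2 mOsm/kg ≈ 307.2 mOsm/kg
Osmolar gap = measured − calculated = 303 − 307.2 = -4.2 mOsm/kg

-4.2 mOsm/kg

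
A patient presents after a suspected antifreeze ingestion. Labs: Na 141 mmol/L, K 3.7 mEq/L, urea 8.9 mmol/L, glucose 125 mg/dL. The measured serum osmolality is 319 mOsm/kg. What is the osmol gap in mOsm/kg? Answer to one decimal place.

21.2 mOsm/kg

Calculated osmolality = 2·Na + glucose/18 + urea
= 2·141 + 125/18 + 8.9
= 282 + 6.94 + 8.90
= 297.84 mOsm/kg ≈ 297.8 mOsm/kg
Osmolar gap = measured − calculated = 319 − 297.8 = 21.2 mOsm/kg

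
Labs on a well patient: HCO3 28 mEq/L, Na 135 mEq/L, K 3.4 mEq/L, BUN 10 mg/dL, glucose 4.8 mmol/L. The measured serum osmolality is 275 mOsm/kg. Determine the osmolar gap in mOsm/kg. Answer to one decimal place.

Calculated osmolality = 2·Na + glucose + BUN/2.8
= 2·135 + 4.8 + 10/2.8
= 270 + 4.80 + 3.57
= 278.37 mOsm/kg ≈ 278.4 mOsm/kg
Osmolar gap = measured − calculated = 275 − 278.4 = -3.4 mOsm/kg

-3.4 mOsm/kg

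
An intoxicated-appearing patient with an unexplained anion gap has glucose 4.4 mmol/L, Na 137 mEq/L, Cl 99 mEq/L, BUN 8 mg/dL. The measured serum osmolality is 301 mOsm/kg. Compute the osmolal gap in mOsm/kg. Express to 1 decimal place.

Calculated osmolality = 2·Na + glucose + BUN/2.8
= 2·137 + 4.4 + 8/2.8
= 274 + 4.40 + 2.86
= 281.26 mOsm/kg ≈ 281.3 mOsm/kg
Osmolar gap = measured − calculated = 301 − 281.3 = 19.7 mOsm/kg

19.7 mOsm/kg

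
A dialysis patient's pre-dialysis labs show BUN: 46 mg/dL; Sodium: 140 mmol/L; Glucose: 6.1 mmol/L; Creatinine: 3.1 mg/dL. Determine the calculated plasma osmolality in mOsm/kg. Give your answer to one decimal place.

302.5 mOsm/kg

Calculated osmolality = 2·Na + glucose + BUN/2.8
= 2·140 + 6.1 + 46/2.8
= 280 + 6.10 + 16.43
= 302.53 mOsm/kg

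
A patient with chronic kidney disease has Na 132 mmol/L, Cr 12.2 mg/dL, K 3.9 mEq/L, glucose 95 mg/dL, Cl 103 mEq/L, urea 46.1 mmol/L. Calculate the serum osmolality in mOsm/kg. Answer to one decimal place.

315.4 mOsm/kg

Calculated osmolality = 2·Na + glucose/18 + urea
= 2·132 + 95/18 + 46.1
= 264 + 5.28 + 46.10
= 315.38 mOsm/kg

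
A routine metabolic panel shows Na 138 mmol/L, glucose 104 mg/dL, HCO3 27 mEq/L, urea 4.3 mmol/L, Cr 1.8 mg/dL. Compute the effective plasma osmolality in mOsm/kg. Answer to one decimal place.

281.8 mOsm/kg

Effective osmolality excludes urea (freely permeant across cell membranes):
2·Na + glucose/18
= 2·138 + 104/18
= 276 + 5.78
= 281.78 mOsm/kg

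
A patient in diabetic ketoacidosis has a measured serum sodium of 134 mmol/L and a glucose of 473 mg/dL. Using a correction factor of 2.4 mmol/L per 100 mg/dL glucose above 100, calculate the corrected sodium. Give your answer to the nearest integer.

143 mmol/L

Corrected Na = measured Na + 2.4 · (glucose − 100)/100
= 134 + 2.4 · (473 − 100)/100
= 134 + 9
= 143 mmol/L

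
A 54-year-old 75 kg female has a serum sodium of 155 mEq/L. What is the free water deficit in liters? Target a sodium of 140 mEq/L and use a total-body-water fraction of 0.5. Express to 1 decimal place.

4.0 L

TBW = 0.5 · 75 = 37.5 L
Free water deficit = TBW · (Na/140 − 1)
= 37.5 · (155/140 − 1)
= 37.5 · 0.1071
= 4.02 L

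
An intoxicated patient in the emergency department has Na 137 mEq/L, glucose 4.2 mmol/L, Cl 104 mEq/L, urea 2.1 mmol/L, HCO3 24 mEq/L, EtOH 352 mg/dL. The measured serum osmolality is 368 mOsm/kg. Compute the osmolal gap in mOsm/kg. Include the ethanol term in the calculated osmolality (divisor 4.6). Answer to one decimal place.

Calculated osmolality = 2·Na + glucose + urea + ethanol/4.6
= 2·137 + 4.2 + 2.1 + 352/4.6
= 274 + 4.20 + 2.10 + 76.52
= 356.82 mOsm/kg ≈ 356.8 mOsm/kg
Osmolar gap = measured − calculated = 368 − 356.8 = 11.2 mOsm/kg

11.2 mOsm/kg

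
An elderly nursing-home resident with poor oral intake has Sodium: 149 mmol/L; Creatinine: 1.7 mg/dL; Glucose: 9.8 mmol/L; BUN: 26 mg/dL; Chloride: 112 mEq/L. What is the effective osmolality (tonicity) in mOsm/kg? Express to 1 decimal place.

Effective osmolality excludes urea (freely permeant across cell membranes):
2·Na + glucose
= 2·149 + 9.8
= 298 + 9.8
= 307.8 mOsm/kg

307.8 mOsm/kg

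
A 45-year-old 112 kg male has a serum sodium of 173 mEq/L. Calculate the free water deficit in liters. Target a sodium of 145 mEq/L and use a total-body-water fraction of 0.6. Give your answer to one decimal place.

TBW = 0.6 · 112 = 67.2 L
Free water deficit = TBW · (Na/145 − 1)
= 67.2 · (173/145 − 1)
= 67.2 · 0.1931
= 12.98 L

13.0 L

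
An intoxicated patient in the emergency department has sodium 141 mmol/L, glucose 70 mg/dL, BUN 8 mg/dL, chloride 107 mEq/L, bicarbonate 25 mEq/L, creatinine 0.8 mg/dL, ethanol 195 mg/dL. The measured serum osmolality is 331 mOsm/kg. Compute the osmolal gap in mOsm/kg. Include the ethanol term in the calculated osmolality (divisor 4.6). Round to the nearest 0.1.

Calculated osmolality = 2·Na + glucose/18 + BUN/2.8 + ethanol/4.6
= 2·141 + 70/18 + 8/2.8 + 195/4.6
= 282 + 3.89 + 2.86 + 42.39
= 331.14 mOsm/kg ≈ 331.1 mOsm/kg
Osmolar gap = measured − calculated = 331 − 331.1 = -0.1 mOsm/kg

-0.1 mOsm/kg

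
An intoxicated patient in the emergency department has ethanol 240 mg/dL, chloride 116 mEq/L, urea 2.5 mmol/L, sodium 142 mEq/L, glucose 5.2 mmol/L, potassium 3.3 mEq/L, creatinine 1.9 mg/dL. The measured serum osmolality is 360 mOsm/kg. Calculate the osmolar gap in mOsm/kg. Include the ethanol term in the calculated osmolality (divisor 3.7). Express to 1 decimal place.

3.4 mOsm/kg

Calculated osmolality = 2·Na + glucose + urea + ethanol/3.7
= 2·142 + 5.2 + 2.5 + 240/3.7
= 284 + 5.20 + 2.50 + 64.86
= 356.56 mOsm/kg ≈ 356.6 mOsm/kg
Osmolar gap = measured − calculated = 360 − 356.6 = 3.4 mOsm/kg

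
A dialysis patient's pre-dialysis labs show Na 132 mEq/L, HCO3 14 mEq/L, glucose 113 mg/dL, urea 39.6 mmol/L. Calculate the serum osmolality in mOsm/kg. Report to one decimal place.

Calculated osmolality = 2·Na + glucose/18 + urea
= 2·132 + 113/18 + 39.6
= 264 + 6.28 + 39.60
= 309.88 mOsm/kg

309.9 mOsm/kg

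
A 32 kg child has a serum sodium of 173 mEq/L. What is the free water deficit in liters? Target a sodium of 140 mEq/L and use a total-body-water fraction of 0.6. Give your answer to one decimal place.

TBW = 0.6 · 32 = 19.2 L
Free water deficit = TBW · (Na/140 − 1)
= 19.2 · (173/140 − 1)
= 19.2 · 0.2357
= 4.53 L

4.5 L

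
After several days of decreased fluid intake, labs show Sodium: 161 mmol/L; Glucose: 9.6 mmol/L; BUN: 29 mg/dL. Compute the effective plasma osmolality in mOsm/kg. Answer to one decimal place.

Effective osmolality excludes urea (freely permeant across cell membranes):
2·Na + glucose
= 2·161 + 9.6
= 322 + 9.6
= 331.6 mOsm/kg

331.6 mOsm/kg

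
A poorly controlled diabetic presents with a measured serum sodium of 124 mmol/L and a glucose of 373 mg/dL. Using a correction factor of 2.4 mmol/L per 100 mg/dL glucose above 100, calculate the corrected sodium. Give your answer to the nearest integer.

Corrected Na = measured Na + 2.4 · (glucose − 100)/100
= 124 + 2.4 · (373 − 100)/100
= 124 + 6.6
= 130.6 mmol/L

131 mmol/L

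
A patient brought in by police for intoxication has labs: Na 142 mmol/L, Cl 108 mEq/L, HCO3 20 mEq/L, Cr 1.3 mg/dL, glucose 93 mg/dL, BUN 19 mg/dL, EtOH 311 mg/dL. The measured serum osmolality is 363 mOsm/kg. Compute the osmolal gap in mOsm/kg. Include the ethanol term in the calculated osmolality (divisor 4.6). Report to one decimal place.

Calculated osmolality = 2·Na + glucose/18 + BUN/2.8 + ethanol/4.6
= 2·142 + 93/18 + 19/2.8 + 311/4.6
= 284 + 5.17 + 6.79 + 67.61
= 363.57 mOsm/kg ≈ 363.6 mOsm/kg
Osmolar gap = measured − calculated = 363 − 363.6 = -0.6 mOsm/kg

-0.6 mOsm/kg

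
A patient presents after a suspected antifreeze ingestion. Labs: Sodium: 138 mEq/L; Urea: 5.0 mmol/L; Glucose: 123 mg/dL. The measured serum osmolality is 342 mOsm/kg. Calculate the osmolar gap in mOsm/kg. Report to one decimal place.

Calculated osmolality = 2·Na + glucose/18 + urea
= 2·138 + 123/18 + 5
= 276 + 6.83 + 5
= 287.83 mOsm/kg ≈ 287.8 mOsm/kg
Osmolar gap = measured − calculated = 342 − 287.8 = 54.2 mOsm/kg

54.2 mOsm/kg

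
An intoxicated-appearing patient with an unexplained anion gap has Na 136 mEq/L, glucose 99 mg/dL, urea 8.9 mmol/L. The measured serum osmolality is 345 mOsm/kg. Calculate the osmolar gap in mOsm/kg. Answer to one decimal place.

58.6 mOsm/kg

Calculated osmolality = 2·Na + glucose/18 + urea
= 2·136 + 99/18 + 8.9
= 272 + 5.50 + 8.90
= 286.4 mOsm/kg ≈ 286.4 mOsm/kg
Osmolar gap = measured − calculated = 345 − 286.4 = 58.6 mOsm/kg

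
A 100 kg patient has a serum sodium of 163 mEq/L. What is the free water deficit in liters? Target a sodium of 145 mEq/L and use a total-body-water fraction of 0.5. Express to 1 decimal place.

TBW = 0.5 · 100 = 50 L
Free water deficit = TBW · (Na/145 − 1)
= 50 · (163/145 − 1)
= 50 · 0.1241
= 6.21 L

6.2 L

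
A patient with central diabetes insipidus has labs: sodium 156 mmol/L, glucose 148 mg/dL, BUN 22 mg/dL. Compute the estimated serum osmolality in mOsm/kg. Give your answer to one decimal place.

Calculated osmolality = 2·Na + glucose/18 + BUN/2.8
= 2·156 + 148/18 + 22/2.8
= 312 + 8.22 + 7.86
= 328.08 mOsm/kg

328.1 mOsm/kg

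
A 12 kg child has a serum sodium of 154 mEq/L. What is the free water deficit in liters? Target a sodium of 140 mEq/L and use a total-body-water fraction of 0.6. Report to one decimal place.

TBW = 0.6 · 12 = 7.2 L
Free water deficit = TBW · (Na/140 − 1)
= 7.2 · (154/140 − 1)
= 7.2 · 0.1
= 0.72 L

0.7 L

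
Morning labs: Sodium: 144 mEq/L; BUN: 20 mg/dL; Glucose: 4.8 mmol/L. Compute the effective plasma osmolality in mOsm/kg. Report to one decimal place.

292.8 mOsm/kg

Effective osmolality excludes urea (freely permeant across cell membranes):
2·Na + glucose
= 2·144 + 4.8
= 288 + 4.8
= 292.8 mOsm/kg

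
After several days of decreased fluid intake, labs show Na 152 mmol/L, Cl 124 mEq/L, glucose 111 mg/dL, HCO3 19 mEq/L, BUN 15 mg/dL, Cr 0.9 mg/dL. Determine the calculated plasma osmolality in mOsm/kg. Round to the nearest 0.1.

315.5 mOsm/kg

Calculated osmolality = 2·Na + glucose/18 + BUN/2.8
= 2·152 + 111/18 + 15/2.8
= 304 + 6.17 + 5.36
= 315.53 mOsm/kg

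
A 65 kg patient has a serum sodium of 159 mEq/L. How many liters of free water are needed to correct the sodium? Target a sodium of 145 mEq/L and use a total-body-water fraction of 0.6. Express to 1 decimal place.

TBW = 0.6 · 65 = 39 L
Free water deficit = TBW · (Na/145 − 1)
= 39 · (159/145 − 1)
= 39 · 0.0966
= 3.77 L

3.8 L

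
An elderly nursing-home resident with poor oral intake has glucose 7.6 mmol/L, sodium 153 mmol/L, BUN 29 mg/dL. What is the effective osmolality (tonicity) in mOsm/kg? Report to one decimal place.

313.6 mOsm/kg

Effective osmolality excludes urea (freely permeant across cell membranes):
2·Na + glucose
= 2·153 + 7.6
= 306 + 7.6
= 313.6 mOsm/kg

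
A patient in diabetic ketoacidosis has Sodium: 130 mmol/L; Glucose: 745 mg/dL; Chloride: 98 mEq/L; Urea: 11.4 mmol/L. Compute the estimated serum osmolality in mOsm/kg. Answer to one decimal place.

Calculated osmolality = 2·Na + glucose/18 + urea
= 2·130 + 745/18 + 11.4
= 260 + 41.39 + 11.40
= 312.79 mOsm/kg

312.8 mOsm/kg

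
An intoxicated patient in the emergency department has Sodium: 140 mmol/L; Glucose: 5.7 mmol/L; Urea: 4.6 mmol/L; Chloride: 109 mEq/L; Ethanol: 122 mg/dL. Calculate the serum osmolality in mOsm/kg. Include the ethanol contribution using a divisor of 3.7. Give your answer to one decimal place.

Calculated osmolality = 2·Na + glucose + urea + ethanol/3.7
= 2·140 + 5.7 + 4.6 + 122/3.7
= 280 + 5.70 + 4.60 + 32.97
= 323.27 mOsm/kg

323.3 mOsm/kg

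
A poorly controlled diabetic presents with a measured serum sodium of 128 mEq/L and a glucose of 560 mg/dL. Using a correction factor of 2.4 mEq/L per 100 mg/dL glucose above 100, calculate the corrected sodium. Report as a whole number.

Corrected Na = measured Na + 2.4 · (glucose − 100)/100
= 128 + 2.4 · (560 − 100)/100
= 128 + 11
= 139 mEq/L

139 mEq/L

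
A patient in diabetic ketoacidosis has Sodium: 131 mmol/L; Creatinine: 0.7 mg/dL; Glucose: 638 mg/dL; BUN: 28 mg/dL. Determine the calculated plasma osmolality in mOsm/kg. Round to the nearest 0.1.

Calculated osmolality = 2·Na + glucose/18 + BUN/2.8
= 2·131 + 638/18 + 28/2.8
= 262 + 35.44 + 10
= 307.44 mOsm/kg

307.4 mOsm/kg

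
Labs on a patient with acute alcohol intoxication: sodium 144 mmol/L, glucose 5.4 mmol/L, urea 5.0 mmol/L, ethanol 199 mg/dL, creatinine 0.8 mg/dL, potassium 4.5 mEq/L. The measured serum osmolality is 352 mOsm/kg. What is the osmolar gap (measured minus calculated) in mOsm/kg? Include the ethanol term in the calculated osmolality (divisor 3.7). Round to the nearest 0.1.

Calculated osmolality = 2·Na + glucose + urea + ethanol/3.7
= 2·144 + 5.4 + 5 + 199/3.7
= 288 + 5.40 + 5 + 53.78
= 352.18 mOsm/kg ≈ 352.2 mOsm/kg
Osmolar gap = measured − calculated = 352 − 352.2 = -0.2 mOsm/kg

-0.2 mOsm/kg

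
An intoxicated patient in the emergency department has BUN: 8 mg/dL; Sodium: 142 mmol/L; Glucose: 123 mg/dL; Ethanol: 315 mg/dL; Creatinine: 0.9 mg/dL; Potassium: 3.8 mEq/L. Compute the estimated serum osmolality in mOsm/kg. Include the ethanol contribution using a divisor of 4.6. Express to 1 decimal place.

Calculated osmolality = 2·Na + glucose/18 + BUN/2.8 + ethanol/4.6
= 2·142 + 123/18 + 8/2.8 + 315/4.6
= 284 + 6.83 + 2.86 + 68.48
= 362.17 mOsm/kg

362.2 mOsm/kg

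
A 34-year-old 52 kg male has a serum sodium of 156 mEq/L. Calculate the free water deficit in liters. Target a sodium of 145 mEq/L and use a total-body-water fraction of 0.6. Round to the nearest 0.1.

2.4 L

TBW = 0.6 · 52 = 31.2 L
Free water deficit = TBW · (Na/145 − 1)
= 31.2 · (156/145 − 1)
= 31.2 · 0.0759
= 2.37 L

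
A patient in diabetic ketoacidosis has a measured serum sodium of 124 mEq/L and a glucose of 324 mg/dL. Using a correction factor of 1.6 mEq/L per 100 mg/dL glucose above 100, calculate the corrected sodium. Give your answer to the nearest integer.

128 mEq/L

Corrected Na = measured Na + 1.6 · (glucose − 100)/100
= 124 + 1.6 · (324 − 100)/100
= 124 + 3.6
= 127.6 mEq/L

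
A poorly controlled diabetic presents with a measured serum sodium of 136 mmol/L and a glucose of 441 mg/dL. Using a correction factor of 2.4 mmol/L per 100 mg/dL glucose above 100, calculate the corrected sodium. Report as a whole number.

Corrected Na = measured Na + 2.4 · (glucose − 100)/100
= 136 + 2.4 · (441 − 100)/100
= 136 + 8.2
= 144.2 mmol/L

144 mmol/L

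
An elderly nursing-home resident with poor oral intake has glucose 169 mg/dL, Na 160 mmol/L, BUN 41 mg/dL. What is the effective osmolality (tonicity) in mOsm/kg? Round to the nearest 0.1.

329.4 mOsm/kg

Effective osmolality excludes urea (freely permeant across cell membranes):
2·Na + glucose/18
= 2·160 + 169/18
= 320 + 9.39
= 329.39 mOsm/kg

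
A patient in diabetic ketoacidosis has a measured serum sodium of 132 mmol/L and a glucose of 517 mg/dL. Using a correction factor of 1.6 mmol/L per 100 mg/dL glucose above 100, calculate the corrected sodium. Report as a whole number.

Corrected Na = measured Na + 1.6 · (glucose − 100)/100
= 132 + 1.6 · (517 − 100)/100
= 132 + 6.7
= 138.7 mmol/L

139 mmol/L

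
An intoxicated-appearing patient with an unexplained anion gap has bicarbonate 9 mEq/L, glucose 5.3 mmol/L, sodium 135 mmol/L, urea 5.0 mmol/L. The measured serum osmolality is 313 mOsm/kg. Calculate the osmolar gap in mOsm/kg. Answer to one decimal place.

32.7 mOsm/kg

Calculated osmolality = 2·Na + glucose + urea
= 2·135 + 5.3 + 5
= 270 + 5.30 + 5
= 280.3 mOsm/kg ≈ 280.3 mOsm/kg
Osmolar gap = measured − calculated = 313 − 280.3 = 32.7 mOsm/kg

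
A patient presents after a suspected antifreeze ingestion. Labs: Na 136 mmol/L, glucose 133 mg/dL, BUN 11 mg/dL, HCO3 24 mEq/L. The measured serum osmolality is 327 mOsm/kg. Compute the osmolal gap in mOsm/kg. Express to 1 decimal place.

43.7 mOsm/kg

Calculated osmolality = 2·Na + glucose/18 + BUN/2.8
= 2·136 + 133/18 + 11/2.8
= 272 + 7.39 + 3.93
= 283.32 mOsm/kg ≈ 283.3 mOsm/kg
Osmolar gap = measured − calculated = 327 − 283.3 = 43.7 mOsm/kg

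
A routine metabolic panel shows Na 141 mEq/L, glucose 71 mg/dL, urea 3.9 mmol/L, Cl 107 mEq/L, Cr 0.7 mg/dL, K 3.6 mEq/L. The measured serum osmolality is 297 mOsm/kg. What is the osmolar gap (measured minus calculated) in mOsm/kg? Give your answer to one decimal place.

7.2 mOsm/kg

Calculated osmolality = 2·Na + glucose/18 + urea
= 2·141 + 71/18 + 3.9
= 282 + 3.94 + 3.90
= 289.84 mOsm/kg ≈ 289.8 mOsm/kg
Osmolar gap = measured − calculated = 297 − 289.8 = 7.2 mOsm/kg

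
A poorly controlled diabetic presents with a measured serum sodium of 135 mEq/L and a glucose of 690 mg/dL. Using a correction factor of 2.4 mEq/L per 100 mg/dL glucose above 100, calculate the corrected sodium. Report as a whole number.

Corrected Na = measured Na + 2.4 · (glucose − 100)/100
= 135 + 2.4 · (690 − 100)/100
= 135 + 14.2
= 149.2 mEq/L

149 mEq/L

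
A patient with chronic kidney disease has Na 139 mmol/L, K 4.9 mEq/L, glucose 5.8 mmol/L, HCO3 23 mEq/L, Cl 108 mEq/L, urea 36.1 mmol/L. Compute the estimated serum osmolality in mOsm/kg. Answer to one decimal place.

319.9 mOsm/kg

Calculated osmolality = 2·Na + glucose + urea
= 2·139 + 5.8 + 36.1
= 278 + 5.80 + 36.10
= 319.9 mOsm/kg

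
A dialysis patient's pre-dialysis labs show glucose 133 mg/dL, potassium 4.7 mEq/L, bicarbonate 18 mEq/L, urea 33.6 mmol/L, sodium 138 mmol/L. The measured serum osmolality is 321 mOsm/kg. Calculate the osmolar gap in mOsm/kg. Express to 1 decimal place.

4.0 mOsm/kg

Calculated osmolality = 2·Na + glucose/18 + urea
= 2·138 + 133/18 + 33.6
= 276 + 7.39 + 33.60
= 316.99 mOsm/kg ≈ 317.0 mOsm/kg
Osmolar gap = measured − calculated = 321 − 317.0 = 4.0 mOsm/kg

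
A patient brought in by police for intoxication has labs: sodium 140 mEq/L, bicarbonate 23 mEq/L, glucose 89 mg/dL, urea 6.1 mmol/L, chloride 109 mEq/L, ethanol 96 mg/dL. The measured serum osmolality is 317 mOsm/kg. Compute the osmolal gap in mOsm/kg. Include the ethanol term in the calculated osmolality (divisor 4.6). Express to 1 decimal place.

5.1 mOsm/kg

Calculated osmolality = 2·Na + glucose/18 + urea + ethanol/4.6
= 2·140 + 89/18 + 6.1 + 96/4.6
= 280 + 4.94 + 6.10 + 20.87
= 311.91 mOsm/kg ≈ 311.9 mOsm/kg
Osmolar gap = measured − calculated = 317 − 311.9 = 5.1 mOsm/kg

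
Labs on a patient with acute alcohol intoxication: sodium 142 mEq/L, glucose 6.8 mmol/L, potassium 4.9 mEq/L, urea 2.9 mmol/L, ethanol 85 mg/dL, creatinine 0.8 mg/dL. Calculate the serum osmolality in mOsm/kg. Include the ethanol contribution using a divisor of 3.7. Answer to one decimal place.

316.7 mOsm/kg

Calculated osmolality = 2·Na + glucose + urea + ethanol/3.7
= 2·142 + 6.8 + 2.9 + 85/3.7
= 284 + 6.80 + 2.90 + 22.97
= 316.67 mOsm/kg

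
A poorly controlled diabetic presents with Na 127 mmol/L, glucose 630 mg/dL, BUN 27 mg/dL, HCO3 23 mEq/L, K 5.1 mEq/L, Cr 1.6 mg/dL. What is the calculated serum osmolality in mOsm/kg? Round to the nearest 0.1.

298.6 mOsm/kg

Calculated osmolality = 2·Na + glucose/18 + BUN/2.8
= 2·127 + 630/18 + 27/2.8
= 254 + 35 + 9.64
= 298.64 mOsm/kg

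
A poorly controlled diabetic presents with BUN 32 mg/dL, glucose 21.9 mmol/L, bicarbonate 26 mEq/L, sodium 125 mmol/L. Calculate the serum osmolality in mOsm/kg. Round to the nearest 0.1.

283.3 mOsm/kg

Calculated osmolality = 2·Na + glucose + BUN/2.8
= 2·125 + 21.9 + 32/2.8
= 250 + 21.90 + 11.43
= 283.33 mOsm/kg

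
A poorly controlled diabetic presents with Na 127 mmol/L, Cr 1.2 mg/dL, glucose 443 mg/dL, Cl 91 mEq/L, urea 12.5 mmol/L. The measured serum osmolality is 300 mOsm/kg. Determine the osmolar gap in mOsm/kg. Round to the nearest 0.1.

8.9 mOsm/kg

Calculated osmolality = 2·Na + glucose/18 + urea
= 2·127 + 443/18 + 12.5
= 254 + 24.61 + 12.50
= 291.11 mOsm/kg ≈ 291.1 mOsm/kg
Osmolar gap = measured − calculated = 300 − 291.1 = 8.9 mOsm/kg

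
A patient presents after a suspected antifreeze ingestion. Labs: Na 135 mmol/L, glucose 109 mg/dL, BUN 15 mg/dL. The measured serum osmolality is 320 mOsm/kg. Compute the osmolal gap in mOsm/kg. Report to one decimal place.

Calculated osmolality = 2·Na + glucose/18 + BUN/2.8
= 2·135 + 109/18 + 15/2.8
= 270 + 6.06 + 5.36
= 281.42 mOsm/kg ≈ 281.4 mOsm/kg
Osmolar gap = measured − calculated = 320 − 281.4 = 38.6 mOsm/kg

38.6 mOsm/kg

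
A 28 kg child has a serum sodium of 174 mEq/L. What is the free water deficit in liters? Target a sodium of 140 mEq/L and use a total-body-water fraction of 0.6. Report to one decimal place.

4.1 L

TBW = 0.6 · 28 = 16.8 L
Free water deficit = TBW · (Na/140 − 1)
= 16.8 · (174/140 − 1)
= 16.8 · 0.2429
= 4.08 L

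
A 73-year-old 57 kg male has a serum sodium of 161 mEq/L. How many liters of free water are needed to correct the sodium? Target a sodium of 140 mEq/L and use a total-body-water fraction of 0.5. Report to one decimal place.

TBW = 0.5 · 57 = 28.5 L
Free water deficit = TBW · (Na/140 − 1)
= 28.5 · (161/140 − 1)
= 28.5 · 0.15
= 4.27 L

4.3 L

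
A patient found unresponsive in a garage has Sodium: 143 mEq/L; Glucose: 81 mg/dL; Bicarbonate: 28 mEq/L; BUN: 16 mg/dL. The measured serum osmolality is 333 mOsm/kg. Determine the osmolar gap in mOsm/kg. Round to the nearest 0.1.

36.8 mOsm/kg

Calculated osmolality = 2·Na + glucose/18 + BUN/2.8
= 2·143 + 81/18 + 16/2.8
= 286 + 4.50 + 5.71
= 296.21 mOsm/kg ≈ 296.2 mOsm/kg
Osmolar gap = measured − calculated = 333 − 296.2 = 36.8 mOsm/kg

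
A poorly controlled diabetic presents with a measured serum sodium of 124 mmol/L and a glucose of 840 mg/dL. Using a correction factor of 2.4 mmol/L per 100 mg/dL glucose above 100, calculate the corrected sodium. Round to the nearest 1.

Corrected Na = measured Na + 2.4 · (glucose − 100)/100
= 124 + 2.4 · (840 − 100)/100
= 124 + 17.8
= 141.8 mmol/L

142 mmol/L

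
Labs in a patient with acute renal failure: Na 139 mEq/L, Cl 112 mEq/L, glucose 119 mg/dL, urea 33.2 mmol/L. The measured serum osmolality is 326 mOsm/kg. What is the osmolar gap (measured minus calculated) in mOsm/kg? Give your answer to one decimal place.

8.2 mOsm/kg

Calculated osmolality = 2·Na + glucose/18 + urea
= 2·139 + 119/18 + 33.2
= 278 + 6.61 + 33.20
= 317.81 mOsm/kg ≈ 317.8 mOsm/kg
Osmolar gap = measured − calculated = 326 − 317.8 = 8.2 mOsm/kg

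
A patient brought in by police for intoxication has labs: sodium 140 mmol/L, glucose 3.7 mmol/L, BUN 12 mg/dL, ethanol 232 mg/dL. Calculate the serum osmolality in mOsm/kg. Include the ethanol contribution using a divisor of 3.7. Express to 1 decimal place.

350.7 mOsm/kg

Calculated osmolality = 2·Na + glucose + BUN/2.8 + ethanol/3.7
= 2·140 + 3.7 + 12/2.8 + 232/3.7
= 280 + 3.70 + 4.29 + 62.70
= 350.69 mOsm/kg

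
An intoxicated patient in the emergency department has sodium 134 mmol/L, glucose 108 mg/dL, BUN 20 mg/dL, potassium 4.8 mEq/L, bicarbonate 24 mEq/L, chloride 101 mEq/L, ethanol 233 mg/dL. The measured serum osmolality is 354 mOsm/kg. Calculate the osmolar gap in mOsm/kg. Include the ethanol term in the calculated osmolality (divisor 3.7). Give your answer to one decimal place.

Calculated osmolality = 2·Na + glucose/18 + BUN/2.8 + ethanol/3.7
= 2·134 + 108/18 + 20/2.8 + 233/3.7
= 268 + 6 + 7.14 + 62.97
= 344.11 mOsm/kg ≈ 344.1 mOsm/kg
Osmolar gap = measured − calculated = 354 − 344.1 = 9.9 mOsm/kg

9.9 mOsm/kg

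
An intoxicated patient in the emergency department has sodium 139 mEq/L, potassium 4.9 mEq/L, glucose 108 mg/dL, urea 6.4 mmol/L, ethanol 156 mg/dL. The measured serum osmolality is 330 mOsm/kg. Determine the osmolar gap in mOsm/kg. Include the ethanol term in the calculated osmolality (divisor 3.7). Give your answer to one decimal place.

-2.6 mOsm/kg

Calculated osmolality = 2·Na + glucose/18 + urea + ethanol/3.7
= 2·139 + 108/18 + 6.4 + 156/3.7
= 278 + 6 + 6.40 + 42.16
= 332.56 mOsm/kg ≈ 332.6 mOsm/kg
Osmolar gap = measured − calculated = 330 − 332.6 = -2.6 mOsm/kg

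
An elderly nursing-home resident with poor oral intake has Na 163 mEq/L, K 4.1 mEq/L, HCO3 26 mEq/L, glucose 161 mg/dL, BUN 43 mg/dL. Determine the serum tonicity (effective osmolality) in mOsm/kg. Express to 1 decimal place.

334.9 mOsm/kg

Effective osmolality excludes urea (freely permeant across cell membranes):
2·Na + glucose/18
= 2·163 + 161/18
= 326 + 8.94
= 334.94 mOsm/kg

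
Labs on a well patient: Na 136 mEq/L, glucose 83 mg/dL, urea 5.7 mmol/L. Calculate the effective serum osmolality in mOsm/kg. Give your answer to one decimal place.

276.6 mOsm/kg

Effective osmolality excludes urea (freely permeant across cell membranes):
2·Na + glucose/18
= 2·136 + 83/18
= 272 + 4.61
= 276.61 mOsm/kg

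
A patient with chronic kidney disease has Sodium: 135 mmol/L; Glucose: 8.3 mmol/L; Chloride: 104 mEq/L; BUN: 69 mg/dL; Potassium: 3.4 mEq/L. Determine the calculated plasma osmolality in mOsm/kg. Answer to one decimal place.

Calculated osmolality = 2·Na + glucose + BUN/2.8
= 2·135 + 8.3 + 69/2.8
= 270 + 8.30 + 24.64
= 302.94 mOsm/kg

302.9 mOsm/kg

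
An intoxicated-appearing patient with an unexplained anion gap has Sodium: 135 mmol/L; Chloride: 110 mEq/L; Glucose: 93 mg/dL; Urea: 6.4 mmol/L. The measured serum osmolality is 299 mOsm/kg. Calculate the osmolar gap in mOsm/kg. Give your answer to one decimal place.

Calculated osmolality = 2·Na + glucose/18 + urea
= 2·135 + 93/18 + 6.4
= 270 + 5.17 + 6.40
= 281.57 mOsm/kg ≈ 281.6 mOsm/kg
Osmolar gap = measured − calculated = 299 − 281.6 = 17.4 mOsm/kg

17.4 mOsm/kg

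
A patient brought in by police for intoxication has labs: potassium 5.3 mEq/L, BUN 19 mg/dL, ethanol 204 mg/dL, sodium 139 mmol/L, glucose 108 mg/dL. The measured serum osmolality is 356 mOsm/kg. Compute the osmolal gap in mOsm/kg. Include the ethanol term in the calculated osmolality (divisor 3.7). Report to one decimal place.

Calculated osmolality = 2·Na + glucose/18 + BUN/2.8 + ethanol/3.7
= 2·139 + 108/18 + 19/2.8 + 204/3.7
= 278 + 6 + 6.79 + 55.14
= 345.93 mOsm/kg ≈ 345.9 mOsm/kg
Osmolar gap = measured − calculated = 356 − 345.9 = 10.1 mOsm/kg

10.1 mOsm/kg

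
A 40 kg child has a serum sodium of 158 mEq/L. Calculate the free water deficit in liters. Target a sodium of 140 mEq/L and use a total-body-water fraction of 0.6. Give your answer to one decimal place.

TBW = 0.6 · 40 = 24 L
Free water deficit = TBW · (Na/140 − 1)
= 24 · (158/140 − 1)
= 24 · 0.1286
= 3.09 L

3.1 L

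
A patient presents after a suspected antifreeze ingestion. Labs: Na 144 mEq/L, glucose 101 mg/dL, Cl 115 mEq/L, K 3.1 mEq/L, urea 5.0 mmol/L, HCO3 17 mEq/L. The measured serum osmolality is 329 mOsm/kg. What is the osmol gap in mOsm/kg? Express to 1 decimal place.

Calculated osmolality = 2·Na + glucose/18 + urea
= 2·144 + 101/18 + 5
= 288 + 5.61 + 5
= 298.61 mOsm/kg ≈ 298.6 mOsm/kg
Osmolar gap = measured − calculated = 329 − 298.6 = 30.4 mOsm/kg

30.4 mOsm/kg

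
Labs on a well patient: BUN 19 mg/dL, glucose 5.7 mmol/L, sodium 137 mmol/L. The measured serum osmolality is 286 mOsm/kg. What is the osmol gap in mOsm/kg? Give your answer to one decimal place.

Calculated osmolality = 2·Na + glucose + BUN/2.8
= 2·137 + 5.7 + 19/2.8
= 274 + 5.70 + 6.79
= 286.49 mOsm/kg ≈ 286.5 mOsm/kg
Osmolar gap = measured − calculated = 286 − 286.5 = -0.5 mOsm/kg

-0.5 mOsm/kg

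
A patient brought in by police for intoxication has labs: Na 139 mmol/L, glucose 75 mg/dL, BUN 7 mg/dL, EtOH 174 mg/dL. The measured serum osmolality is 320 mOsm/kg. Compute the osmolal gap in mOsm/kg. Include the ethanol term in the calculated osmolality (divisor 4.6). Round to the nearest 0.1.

Calculated osmolality = 2·Na + glucose/18 + BUN/2.8 + ethanol/4.6
= 2·139 + 75/18 + 7/2.8 + 174/4.6
= 278 + 4.17 + 2.50 + 37.83
= 322.5 mOsm/kg ≈ 322.5 mOsm/kg
Osmolar gap = measured − calculated = 320 − 322.5 = -2.5 mOsm/kg

-2.5 mOsm/kg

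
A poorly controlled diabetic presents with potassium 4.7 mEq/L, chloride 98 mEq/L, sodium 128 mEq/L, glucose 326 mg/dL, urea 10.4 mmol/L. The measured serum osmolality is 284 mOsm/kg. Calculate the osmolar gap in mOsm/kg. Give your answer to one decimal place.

Calculated osmolality = 2·Na + glucose/18 + urea
= 2·128 + 326/18 + 10.4
= 256 + 18.11 + 10.40
= 284.51 mOsm/kg ≈ 284.5 mOsm/kg
Osmolar gap = measured − calculated = 284 − 284.5 = -0.5 mOsm/kg

-0.5 mOsm/kg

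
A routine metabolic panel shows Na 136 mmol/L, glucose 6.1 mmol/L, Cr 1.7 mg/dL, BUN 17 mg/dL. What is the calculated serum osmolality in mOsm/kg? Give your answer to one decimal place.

Calculated osmolality = 2·Na + glucose + BUN/2.8
= 2·136 + 6.1 + 17/2.8
= 272 + 6.10 + 6.07
= 284.17 mOsm/kg

284.2 mOsm/kg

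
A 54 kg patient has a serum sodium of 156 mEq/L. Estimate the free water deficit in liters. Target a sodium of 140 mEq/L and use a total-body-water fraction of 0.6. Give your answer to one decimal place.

3.7 L

TBW = 0.6 · 54 = 32.4 L
Free water deficit = TBW · (Na/140 − 1)
= 32.4 · (156/140 − 1)
= 32.4 · 0.1143
= 3.7 L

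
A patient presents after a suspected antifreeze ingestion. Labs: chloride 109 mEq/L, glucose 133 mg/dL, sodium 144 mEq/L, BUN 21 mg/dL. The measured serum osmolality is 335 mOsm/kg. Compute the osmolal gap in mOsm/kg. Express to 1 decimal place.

Calculated osmolality = 2·Na + glucose/18 + BUN/2.8
= 2·144 + 133/18 + 21/2.8
= 288 + 7.39 + 7.50
= 302.89 mOsm/kg ≈ 302.9 mOsm/kg
Osmolar gap = measured − calculated = 335 − 302.9 = 32.1 mOsm/kg

32.1 mOsm/kg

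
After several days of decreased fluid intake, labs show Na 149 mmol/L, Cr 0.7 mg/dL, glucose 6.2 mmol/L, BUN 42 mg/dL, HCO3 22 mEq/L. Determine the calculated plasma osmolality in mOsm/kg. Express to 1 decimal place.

Calculated osmolality = 2·Na + glucose + BUN/2.8
= 2·149 + 6.2 + 42/2.8
= 298 + 6.20 + 15
= 319.2 mOsm/kg

319.2 mOsm/kg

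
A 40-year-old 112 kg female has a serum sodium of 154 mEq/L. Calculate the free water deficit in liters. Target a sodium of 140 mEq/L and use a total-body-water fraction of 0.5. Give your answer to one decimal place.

5.6 L

TBW = 0.5 · 112 = 56 L
Free water deficit = TBW · (Na/140 − 1)
= 56 · (154/140 − 1)
= 56 · 0.1
= 5.6 L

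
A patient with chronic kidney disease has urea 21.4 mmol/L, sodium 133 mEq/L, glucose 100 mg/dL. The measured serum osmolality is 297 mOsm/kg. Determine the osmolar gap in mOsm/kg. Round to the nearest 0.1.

4.0 mOsm/kg

Calculated osmolality = 2·Na + glucose/18 + urea
= 2·133 + 100/18 + 21.4
= 266 + 5.56 + 21.40
= 292.96 mOsm/kg ≈ 293.0 mOsm/kg
Osmolar gap = measured − calculated = 297 − 293.0 = 4.0 mOsm/kg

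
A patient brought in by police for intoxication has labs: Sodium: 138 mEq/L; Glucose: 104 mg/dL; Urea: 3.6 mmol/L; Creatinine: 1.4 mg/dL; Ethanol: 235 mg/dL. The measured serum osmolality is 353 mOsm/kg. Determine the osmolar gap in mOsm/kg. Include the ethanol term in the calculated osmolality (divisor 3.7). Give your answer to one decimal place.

Calculated osmolality = 2·Na + glucose/18 + urea + ethanol/3.7
= 2·138 + 104/18 + 3.6 + 235/3.7
= 276 + 5.78 + 3.60 + 63.51
= 348.89 mOsm/kg ≈ 348.9 mOsm/kg
Osmolar gap = measured − calculated = 353 − 348.9 = 4.1 mOsm/kg

4.1 mOsm/kg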